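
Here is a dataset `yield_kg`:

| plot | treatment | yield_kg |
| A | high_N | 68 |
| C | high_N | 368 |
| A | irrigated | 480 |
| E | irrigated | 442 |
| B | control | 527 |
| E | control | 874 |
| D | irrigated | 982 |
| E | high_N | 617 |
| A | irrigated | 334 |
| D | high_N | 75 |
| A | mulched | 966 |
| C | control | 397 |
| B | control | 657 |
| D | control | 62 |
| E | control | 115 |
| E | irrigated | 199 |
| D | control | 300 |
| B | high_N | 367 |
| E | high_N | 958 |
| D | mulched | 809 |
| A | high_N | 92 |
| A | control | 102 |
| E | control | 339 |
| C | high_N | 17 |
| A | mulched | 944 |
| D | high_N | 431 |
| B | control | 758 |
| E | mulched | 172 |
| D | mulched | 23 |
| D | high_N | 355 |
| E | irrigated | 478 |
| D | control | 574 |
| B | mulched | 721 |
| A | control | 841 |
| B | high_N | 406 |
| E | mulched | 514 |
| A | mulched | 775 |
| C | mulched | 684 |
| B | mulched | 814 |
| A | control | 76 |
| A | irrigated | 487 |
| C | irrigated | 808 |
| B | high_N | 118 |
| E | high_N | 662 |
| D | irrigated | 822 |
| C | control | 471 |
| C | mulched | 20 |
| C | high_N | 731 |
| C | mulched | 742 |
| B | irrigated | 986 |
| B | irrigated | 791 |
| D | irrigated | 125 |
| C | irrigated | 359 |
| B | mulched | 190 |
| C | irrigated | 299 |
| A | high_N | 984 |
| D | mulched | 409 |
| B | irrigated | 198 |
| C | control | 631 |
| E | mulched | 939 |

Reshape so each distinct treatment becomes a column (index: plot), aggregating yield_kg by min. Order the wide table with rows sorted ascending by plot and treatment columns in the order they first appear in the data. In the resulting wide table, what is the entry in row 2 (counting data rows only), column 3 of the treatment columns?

With rows sorted ascending by plot, row 2 is plot=B. treatment columns in first-appearance order: high_N, irrigated, control, mulched; column 3 is control.
Long rows with plot=B, treatment=control: min(527, 657, 758) = 527.

527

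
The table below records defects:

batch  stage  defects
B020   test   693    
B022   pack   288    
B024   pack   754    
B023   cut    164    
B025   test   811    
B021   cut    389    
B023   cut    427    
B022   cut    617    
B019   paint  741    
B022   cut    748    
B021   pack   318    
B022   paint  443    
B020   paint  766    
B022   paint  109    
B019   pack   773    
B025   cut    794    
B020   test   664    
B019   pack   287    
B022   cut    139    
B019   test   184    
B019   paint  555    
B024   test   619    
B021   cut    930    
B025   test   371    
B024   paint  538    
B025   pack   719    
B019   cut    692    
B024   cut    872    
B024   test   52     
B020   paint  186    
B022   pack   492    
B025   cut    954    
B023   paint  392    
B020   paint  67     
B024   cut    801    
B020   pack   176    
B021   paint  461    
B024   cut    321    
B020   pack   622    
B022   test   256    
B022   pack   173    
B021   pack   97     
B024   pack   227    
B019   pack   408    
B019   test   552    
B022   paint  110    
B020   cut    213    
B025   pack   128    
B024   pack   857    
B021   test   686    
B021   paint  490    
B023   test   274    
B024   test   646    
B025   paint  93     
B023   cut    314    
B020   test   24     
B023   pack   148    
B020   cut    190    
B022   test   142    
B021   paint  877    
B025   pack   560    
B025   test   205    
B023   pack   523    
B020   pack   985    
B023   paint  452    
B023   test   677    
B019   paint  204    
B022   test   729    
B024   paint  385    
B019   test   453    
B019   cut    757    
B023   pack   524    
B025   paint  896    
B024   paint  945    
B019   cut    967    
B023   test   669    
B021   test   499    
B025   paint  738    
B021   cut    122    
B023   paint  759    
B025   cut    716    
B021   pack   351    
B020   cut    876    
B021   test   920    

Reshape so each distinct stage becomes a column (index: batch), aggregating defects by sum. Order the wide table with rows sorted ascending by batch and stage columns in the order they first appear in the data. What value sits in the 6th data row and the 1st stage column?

With rows sorted ascending by batch, row 6 is batch=B024. stage columns in first-appearance order: test, pack, cut, paint; column 1 is test.
Long rows with batch=B024, stage=test: 619 + 52 + 646 = 1317.

1317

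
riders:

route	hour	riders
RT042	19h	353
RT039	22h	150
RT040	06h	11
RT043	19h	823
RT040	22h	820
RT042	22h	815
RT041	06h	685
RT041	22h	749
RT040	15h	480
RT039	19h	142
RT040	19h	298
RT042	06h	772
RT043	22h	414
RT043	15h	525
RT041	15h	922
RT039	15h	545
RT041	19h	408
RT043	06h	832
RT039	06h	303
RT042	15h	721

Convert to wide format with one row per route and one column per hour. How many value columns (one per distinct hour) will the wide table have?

4

4 distinct hour values: 06h, 15h, 19h, 22h.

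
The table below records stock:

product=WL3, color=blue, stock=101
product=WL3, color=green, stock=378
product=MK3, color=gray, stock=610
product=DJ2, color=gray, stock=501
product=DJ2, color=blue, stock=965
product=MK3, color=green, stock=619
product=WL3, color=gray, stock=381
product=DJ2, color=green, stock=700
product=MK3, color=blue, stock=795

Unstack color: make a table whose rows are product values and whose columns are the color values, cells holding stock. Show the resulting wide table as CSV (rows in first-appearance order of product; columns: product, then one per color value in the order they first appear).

product,blue,green,gray
WL3,101,378,381
MK3,795,619,610
DJ2,965,700,501

Columns: product plus the 3 distinct color values (blue, green, gray).
For example, row WL3 column blue takes stock=101 from the long row (WL3, blue).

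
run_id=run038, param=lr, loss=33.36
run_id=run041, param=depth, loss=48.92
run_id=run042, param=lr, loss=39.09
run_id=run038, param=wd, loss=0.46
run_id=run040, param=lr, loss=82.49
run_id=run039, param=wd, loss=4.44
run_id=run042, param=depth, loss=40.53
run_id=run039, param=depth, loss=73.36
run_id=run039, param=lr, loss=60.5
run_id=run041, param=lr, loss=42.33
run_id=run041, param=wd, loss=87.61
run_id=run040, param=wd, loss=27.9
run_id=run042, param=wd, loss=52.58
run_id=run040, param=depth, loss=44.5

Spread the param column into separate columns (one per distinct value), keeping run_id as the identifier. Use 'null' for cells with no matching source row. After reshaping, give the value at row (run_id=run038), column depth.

null

No long-format row has run_id=run038 and param=depth, so the cell is null.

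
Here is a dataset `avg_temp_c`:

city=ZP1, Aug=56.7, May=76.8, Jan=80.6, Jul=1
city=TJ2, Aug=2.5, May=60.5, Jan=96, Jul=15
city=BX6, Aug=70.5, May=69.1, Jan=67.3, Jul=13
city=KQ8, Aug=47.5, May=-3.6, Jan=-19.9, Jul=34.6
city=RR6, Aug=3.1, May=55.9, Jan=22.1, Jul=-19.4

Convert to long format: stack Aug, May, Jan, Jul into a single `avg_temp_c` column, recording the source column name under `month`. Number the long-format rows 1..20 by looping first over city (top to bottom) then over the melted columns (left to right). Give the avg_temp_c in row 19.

22.1

20 rows total (5 × 4). Row 19: index ⌊(19-1)/4⌋ = 4 into city → RR6; (19-1) mod 4 = 2 into the melted columns → Jan.
So row 19 is (RR6, Jan, 22.1); avg_temp_c = 22.1.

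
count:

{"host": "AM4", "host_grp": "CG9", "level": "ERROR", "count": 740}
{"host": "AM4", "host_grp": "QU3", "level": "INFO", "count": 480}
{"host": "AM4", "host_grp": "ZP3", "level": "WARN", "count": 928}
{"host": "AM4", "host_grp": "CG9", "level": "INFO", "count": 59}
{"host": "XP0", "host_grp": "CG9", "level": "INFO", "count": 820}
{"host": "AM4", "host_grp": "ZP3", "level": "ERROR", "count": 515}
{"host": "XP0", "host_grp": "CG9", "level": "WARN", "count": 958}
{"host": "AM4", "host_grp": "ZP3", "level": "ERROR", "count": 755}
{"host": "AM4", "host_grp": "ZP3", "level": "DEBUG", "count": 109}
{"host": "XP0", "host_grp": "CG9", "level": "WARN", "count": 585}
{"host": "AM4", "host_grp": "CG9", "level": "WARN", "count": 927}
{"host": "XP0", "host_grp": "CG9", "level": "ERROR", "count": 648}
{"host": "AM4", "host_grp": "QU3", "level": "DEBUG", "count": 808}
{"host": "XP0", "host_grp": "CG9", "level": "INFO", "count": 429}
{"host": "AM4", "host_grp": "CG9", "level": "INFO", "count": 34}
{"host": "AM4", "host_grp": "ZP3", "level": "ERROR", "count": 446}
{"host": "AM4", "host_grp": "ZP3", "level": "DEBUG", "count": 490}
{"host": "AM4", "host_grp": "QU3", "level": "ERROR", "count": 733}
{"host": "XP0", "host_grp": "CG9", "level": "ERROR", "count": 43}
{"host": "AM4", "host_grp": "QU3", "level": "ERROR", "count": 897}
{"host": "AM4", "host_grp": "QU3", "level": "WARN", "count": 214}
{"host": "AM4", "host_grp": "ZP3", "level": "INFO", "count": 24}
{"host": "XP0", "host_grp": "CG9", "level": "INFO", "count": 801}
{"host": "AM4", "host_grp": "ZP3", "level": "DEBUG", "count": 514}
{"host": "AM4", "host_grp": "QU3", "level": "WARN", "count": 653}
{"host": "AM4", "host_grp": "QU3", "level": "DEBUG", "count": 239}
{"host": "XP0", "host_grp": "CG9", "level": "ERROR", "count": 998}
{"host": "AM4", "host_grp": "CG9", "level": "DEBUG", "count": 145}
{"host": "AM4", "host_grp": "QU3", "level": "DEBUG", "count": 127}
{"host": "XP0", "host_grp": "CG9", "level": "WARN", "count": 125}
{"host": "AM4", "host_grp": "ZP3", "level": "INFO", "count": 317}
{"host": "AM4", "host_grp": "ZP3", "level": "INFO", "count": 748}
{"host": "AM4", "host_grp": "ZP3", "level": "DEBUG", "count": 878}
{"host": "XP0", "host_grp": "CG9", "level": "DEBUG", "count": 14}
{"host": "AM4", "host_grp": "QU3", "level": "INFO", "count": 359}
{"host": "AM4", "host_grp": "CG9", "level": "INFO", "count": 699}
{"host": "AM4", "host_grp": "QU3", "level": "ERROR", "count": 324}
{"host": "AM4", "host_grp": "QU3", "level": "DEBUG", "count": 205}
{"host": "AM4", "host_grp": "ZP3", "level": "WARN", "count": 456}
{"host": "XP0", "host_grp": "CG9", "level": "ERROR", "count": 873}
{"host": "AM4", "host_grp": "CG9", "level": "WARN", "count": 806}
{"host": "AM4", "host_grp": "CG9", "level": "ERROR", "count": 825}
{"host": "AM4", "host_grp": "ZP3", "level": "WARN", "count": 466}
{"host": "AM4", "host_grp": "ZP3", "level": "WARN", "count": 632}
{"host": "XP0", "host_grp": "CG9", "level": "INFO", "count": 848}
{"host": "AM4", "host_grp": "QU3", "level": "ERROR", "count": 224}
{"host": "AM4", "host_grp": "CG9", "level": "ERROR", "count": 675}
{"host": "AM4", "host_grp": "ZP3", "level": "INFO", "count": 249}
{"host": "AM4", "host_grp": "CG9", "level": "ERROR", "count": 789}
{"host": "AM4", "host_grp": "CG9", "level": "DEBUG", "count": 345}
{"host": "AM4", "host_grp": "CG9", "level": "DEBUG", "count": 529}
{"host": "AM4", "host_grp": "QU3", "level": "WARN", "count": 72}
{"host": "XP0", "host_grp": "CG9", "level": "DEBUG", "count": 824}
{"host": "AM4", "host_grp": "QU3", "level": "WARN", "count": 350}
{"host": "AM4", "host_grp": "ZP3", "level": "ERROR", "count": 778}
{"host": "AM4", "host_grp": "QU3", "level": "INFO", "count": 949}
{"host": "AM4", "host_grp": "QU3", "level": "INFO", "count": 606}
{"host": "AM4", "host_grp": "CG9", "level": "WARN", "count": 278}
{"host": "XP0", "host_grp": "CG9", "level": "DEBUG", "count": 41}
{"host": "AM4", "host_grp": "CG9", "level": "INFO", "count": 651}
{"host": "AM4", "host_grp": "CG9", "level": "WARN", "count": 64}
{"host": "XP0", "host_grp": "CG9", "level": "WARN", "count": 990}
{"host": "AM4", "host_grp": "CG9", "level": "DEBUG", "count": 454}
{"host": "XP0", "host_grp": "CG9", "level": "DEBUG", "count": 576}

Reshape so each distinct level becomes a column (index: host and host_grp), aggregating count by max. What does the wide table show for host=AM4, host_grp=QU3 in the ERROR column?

Rows with host=AM4, host_grp=QU3 and level=ERROR: count values are 733, 897, 324, 224.
max(733, 897, 324, 224) = 897.

897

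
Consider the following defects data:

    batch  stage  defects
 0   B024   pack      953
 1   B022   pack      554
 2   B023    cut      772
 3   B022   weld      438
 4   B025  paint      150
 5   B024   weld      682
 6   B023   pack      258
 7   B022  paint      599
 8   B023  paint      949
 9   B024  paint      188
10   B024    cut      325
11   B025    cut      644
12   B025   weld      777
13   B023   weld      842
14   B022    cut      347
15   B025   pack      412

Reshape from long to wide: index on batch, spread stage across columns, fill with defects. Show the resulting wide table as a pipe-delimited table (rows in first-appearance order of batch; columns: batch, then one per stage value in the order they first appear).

Columns: batch plus the 4 distinct stage values (pack, cut, weld, paint).
For example, row B024 column pack takes defects=953 from the long row (B024, pack).

| batch | pack | cut | weld | paint |
| B024 | 953 | 325 | 682 | 188 |
| B022 | 554 | 347 | 438 | 599 |
| B023 | 258 | 772 | 842 | 949 |
| B025 | 412 | 644 | 777 | 150 |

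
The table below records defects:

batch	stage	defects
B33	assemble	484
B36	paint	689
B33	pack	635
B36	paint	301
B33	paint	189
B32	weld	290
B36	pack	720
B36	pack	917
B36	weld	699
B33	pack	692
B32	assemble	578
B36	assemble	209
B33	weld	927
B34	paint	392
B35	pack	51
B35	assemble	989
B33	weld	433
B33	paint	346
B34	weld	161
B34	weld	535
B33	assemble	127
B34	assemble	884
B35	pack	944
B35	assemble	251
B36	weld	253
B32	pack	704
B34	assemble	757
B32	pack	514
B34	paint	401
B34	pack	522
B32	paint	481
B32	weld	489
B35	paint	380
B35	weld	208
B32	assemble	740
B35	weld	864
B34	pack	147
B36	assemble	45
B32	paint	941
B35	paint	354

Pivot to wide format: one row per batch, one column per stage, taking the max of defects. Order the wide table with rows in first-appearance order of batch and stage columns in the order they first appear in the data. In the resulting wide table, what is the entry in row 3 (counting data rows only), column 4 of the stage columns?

With rows in first-appearance order of batch, row 3 is batch=B32. stage columns in first-appearance order: assemble, paint, pack, weld; column 4 is weld.
Long rows with batch=B32, stage=weld: max(290, 489) = 489.

489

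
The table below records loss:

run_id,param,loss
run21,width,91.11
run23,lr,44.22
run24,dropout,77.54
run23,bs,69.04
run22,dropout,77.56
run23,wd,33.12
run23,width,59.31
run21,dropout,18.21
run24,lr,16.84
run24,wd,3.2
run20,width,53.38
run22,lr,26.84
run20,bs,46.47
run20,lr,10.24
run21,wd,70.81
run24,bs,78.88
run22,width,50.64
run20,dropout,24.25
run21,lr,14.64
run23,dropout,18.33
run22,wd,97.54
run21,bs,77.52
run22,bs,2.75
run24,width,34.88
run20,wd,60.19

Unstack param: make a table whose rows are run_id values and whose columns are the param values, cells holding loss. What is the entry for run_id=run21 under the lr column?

14.64

Wide layout: rows indexed by run_id, columns are the 5 distinct param values (width, lr, dropout, bs, wd).
Cell (run_id=run21, param=lr) draws from the long row where run_id=run21 and param=lr, which has loss=14.64.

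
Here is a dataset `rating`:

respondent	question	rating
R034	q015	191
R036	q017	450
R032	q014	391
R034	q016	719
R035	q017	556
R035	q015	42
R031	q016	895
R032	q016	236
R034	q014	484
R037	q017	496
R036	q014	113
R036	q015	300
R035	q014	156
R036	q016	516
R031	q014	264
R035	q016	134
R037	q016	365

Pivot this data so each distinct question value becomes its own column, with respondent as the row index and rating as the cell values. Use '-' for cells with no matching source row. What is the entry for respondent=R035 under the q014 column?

The long row with respondent=R035, question=q014 has rating=156.

156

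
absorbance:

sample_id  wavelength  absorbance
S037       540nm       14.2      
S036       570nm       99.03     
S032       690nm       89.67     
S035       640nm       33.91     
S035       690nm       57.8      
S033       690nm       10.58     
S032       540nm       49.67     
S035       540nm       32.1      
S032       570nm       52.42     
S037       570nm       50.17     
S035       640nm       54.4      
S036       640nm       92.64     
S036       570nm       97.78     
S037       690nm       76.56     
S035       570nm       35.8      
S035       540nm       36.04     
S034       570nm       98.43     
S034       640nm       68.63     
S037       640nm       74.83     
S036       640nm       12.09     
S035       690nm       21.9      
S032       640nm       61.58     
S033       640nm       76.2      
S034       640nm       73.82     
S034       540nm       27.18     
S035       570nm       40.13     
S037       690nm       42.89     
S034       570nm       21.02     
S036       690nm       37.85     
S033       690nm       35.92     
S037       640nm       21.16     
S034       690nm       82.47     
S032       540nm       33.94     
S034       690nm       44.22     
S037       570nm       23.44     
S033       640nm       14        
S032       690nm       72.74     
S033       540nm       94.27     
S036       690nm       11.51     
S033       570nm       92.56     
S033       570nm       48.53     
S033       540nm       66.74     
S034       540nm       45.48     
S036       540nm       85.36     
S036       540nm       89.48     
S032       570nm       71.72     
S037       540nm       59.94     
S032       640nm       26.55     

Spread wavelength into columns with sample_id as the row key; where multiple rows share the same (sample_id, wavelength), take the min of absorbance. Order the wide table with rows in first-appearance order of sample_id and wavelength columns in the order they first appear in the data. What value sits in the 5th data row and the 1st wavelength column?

With rows in first-appearance order of sample_id, row 5 is sample_id=S033. wavelength columns in first-appearance order: 540nm, 570nm, 690nm, 640nm; column 1 is 540nm.
Long rows with sample_id=S033, wavelength=540nm: min(94.27, 66.74) = 66.74.

66.74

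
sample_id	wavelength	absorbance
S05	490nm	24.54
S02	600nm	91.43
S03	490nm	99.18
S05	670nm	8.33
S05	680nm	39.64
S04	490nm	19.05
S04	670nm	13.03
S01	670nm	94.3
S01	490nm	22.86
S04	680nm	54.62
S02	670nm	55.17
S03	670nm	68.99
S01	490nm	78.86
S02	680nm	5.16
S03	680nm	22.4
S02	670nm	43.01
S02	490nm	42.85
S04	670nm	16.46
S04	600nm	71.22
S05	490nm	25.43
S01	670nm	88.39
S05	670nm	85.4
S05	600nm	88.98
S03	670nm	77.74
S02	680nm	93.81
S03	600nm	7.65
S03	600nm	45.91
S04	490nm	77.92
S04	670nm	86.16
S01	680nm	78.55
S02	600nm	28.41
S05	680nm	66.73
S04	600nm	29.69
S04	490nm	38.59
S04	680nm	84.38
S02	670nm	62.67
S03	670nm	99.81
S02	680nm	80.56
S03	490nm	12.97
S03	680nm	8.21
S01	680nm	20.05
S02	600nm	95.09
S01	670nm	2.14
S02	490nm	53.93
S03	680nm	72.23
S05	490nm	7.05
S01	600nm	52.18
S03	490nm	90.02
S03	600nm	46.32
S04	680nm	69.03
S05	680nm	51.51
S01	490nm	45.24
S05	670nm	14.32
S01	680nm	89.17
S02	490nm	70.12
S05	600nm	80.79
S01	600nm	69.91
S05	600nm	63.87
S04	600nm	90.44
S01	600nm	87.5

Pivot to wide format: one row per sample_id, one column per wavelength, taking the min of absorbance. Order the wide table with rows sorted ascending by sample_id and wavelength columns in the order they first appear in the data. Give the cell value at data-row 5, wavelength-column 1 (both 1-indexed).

With rows sorted ascending by sample_id, row 5 is sample_id=S05. wavelength columns in first-appearance order: 490nm, 600nm, 670nm, 680nm; column 1 is 490nm.
Long rows with sample_id=S05, wavelength=490nm: min(24.54, 25.43, 7.05) = 7.05.

7.05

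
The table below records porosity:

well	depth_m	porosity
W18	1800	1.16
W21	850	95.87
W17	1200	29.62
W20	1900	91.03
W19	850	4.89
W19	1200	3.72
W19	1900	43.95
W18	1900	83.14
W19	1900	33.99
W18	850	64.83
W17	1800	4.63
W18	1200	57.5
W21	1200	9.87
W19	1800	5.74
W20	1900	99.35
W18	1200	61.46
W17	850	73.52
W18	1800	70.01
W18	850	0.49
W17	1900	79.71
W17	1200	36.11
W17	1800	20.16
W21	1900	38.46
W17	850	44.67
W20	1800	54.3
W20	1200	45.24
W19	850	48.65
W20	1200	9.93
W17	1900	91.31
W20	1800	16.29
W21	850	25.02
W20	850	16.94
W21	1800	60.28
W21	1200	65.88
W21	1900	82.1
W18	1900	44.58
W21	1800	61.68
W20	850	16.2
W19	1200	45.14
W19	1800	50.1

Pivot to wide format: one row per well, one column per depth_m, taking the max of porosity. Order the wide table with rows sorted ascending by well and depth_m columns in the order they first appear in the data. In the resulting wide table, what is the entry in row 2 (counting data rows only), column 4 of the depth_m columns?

With rows sorted ascending by well, row 2 is well=W18. depth_m columns in first-appearance order: 1800, 850, 1200, 1900; column 4 is 1900.
Long rows with well=W18, depth_m=1900: max(83.14, 44.58) = 83.14.

83.14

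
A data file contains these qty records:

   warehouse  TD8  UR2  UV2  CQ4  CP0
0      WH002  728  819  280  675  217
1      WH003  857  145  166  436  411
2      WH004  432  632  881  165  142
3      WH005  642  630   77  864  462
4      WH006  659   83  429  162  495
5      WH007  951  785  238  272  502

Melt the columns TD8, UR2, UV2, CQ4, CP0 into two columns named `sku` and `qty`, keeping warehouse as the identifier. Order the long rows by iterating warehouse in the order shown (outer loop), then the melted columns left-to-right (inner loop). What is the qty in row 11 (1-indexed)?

432

30 rows total (6 × 5). Row 11: index ⌊(11-1)/5⌋ = 2 into warehouse → WH004; (11-1) mod 5 = 0 into the melted columns → TD8.
So row 11 is (WH004, TD8, 432); qty = 432.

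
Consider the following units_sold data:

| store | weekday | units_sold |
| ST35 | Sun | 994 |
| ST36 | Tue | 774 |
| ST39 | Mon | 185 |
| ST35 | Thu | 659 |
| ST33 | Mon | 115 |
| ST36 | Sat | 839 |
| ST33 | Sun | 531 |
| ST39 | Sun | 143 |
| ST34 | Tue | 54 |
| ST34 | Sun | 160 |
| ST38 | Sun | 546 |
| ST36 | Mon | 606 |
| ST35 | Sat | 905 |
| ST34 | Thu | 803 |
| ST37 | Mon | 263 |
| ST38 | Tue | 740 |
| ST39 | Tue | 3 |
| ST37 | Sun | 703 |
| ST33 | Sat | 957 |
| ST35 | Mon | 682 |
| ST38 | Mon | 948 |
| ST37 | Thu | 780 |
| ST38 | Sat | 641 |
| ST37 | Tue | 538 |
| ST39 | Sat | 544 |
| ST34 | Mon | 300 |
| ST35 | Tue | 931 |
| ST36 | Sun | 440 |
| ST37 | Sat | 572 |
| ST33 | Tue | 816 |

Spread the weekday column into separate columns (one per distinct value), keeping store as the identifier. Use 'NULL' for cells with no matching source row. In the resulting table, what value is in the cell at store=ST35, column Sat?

905

The long row with store=ST35, weekday=Sat has units_sold=905.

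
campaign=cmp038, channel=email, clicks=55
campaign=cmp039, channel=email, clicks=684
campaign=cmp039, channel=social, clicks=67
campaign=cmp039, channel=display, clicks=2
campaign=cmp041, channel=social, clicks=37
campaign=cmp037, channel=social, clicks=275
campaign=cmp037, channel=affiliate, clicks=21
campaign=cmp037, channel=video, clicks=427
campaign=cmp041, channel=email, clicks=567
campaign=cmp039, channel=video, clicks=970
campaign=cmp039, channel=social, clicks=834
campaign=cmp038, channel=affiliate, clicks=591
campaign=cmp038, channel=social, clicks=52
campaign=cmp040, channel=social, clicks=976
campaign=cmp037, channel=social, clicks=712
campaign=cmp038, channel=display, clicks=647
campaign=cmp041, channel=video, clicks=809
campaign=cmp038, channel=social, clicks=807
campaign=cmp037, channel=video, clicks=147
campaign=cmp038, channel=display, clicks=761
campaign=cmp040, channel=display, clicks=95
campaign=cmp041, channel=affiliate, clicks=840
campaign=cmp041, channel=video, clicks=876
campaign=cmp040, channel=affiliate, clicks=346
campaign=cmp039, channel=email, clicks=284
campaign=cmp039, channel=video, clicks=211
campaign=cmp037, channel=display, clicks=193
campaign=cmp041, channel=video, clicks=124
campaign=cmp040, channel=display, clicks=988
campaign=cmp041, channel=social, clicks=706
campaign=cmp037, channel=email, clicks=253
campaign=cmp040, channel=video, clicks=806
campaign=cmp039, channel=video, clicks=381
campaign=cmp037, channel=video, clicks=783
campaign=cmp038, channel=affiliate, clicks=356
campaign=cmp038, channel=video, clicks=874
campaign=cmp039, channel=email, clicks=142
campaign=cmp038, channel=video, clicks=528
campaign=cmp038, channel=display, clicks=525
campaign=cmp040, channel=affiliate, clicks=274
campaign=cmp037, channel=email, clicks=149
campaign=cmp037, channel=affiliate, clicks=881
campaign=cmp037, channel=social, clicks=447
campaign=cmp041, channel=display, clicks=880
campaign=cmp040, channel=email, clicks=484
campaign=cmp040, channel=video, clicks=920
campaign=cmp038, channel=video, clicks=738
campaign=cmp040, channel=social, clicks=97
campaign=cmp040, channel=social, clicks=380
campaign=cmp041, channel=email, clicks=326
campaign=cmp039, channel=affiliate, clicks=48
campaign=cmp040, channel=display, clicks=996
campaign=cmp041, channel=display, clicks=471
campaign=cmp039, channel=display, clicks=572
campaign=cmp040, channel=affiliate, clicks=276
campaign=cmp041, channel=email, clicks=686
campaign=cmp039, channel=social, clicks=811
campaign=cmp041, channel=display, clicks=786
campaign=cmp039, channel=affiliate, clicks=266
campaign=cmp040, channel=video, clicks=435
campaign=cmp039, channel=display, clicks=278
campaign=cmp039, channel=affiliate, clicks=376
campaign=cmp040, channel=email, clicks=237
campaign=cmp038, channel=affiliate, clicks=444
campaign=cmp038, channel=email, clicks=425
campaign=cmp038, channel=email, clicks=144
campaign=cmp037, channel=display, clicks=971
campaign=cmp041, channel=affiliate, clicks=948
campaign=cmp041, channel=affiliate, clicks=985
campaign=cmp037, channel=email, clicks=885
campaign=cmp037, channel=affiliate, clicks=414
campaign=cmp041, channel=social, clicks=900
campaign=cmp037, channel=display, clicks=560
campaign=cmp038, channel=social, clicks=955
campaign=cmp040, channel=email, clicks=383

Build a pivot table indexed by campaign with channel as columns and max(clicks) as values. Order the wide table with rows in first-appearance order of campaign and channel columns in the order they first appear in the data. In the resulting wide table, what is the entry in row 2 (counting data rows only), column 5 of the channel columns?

970

With rows in first-appearance order of campaign, row 2 is campaign=cmp039. channel columns in first-appearance order: email, social, display, affiliate, video; column 5 is video.
Long rows with campaign=cmp039, channel=video: max(970, 211, 381) = 970.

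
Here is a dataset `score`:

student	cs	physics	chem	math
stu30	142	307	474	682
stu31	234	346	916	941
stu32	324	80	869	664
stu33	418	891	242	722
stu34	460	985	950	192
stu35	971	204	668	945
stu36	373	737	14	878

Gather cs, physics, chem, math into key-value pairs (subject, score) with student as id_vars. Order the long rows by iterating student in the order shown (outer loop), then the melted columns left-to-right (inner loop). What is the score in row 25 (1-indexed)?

28 rows total (7 × 4). Row 25: index ⌊(25-1)/4⌋ = 6 into student → stu36; (25-1) mod 4 = 0 into the melted columns → cs.
So row 25 is (stu36, cs, 373); score = 373.

373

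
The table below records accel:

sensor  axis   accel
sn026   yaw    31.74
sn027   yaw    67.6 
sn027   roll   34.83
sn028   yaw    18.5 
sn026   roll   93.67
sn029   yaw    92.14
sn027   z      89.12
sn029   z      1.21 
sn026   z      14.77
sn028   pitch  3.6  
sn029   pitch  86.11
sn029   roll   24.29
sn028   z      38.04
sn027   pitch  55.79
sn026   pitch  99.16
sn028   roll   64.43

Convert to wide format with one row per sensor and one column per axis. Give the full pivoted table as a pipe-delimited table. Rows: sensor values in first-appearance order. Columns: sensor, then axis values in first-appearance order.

Columns: sensor plus the 4 distinct axis values (yaw, roll, z, pitch).
For example, row sn026 column yaw takes accel=31.74 from the long row (sn026, yaw).

| sensor | yaw | roll | z | pitch |
| sn026 | 31.74 | 93.67 | 14.77 | 99.16 |
| sn027 | 67.6 | 34.83 | 89.12 | 55.79 |
| sn028 | 18.5 | 64.43 | 38.04 | 3.6 |
| sn029 | 92.14 | 24.29 | 1.21 | 86.11 |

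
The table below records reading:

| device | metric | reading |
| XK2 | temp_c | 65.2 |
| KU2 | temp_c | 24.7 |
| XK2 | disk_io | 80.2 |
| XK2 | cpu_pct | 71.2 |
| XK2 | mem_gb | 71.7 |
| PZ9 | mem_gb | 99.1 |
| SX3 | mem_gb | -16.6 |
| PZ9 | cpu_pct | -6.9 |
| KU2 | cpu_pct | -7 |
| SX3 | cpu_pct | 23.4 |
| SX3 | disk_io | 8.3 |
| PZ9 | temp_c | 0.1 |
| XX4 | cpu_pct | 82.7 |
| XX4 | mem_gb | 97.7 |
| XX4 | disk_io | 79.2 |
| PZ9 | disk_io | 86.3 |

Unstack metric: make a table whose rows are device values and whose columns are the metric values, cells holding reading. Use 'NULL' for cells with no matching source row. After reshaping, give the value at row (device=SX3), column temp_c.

NULL

No long-format row has device=SX3 and metric=temp_c, so the cell is NULL.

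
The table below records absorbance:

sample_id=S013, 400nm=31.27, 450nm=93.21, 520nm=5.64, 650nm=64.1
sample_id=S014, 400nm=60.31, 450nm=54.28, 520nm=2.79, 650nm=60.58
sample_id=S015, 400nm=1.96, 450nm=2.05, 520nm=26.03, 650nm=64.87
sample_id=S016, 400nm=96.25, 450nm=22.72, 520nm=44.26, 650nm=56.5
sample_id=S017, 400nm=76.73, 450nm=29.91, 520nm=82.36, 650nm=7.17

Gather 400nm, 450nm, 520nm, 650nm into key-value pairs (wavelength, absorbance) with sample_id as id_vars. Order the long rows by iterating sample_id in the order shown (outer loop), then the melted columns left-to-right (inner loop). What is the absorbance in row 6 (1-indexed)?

54.28

20 rows total (5 × 4). Row 6: index ⌊(6-1)/4⌋ = 1 into sample_id → S014; (6-1) mod 4 = 1 into the melted columns → 450nm.
So row 6 is (S014, 450nm, 54.28); absorbance = 54.28.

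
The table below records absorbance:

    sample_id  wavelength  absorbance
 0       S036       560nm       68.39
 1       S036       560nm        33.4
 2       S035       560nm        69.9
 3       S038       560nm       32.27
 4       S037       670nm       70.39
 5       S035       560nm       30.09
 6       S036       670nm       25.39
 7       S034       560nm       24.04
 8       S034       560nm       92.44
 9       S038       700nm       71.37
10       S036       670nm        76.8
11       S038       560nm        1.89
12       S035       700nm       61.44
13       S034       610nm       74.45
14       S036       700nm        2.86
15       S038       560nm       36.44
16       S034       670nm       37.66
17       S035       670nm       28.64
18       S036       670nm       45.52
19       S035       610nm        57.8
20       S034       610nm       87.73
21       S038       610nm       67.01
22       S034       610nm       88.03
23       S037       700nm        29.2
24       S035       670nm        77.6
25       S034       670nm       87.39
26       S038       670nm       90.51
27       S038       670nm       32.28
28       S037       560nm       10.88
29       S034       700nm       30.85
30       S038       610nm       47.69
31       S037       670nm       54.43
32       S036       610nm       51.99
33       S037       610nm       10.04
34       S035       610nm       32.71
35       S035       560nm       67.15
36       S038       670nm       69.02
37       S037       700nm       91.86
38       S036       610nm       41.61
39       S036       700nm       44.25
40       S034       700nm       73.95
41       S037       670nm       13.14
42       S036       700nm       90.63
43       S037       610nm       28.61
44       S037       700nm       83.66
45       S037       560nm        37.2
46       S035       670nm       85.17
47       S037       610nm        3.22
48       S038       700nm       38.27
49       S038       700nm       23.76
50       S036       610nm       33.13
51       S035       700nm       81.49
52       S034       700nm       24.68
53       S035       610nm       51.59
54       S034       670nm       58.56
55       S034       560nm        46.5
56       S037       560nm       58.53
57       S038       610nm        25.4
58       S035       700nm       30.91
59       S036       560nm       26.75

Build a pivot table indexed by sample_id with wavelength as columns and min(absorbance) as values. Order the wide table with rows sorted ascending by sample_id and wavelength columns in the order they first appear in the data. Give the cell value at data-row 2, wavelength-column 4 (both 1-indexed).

With rows sorted ascending by sample_id, row 2 is sample_id=S035. wavelength columns in first-appearance order: 560nm, 670nm, 700nm, 610nm; column 4 is 610nm.
Long rows with sample_id=S035, wavelength=610nm: min(57.8, 32.71, 51.59) = 32.71.

32.71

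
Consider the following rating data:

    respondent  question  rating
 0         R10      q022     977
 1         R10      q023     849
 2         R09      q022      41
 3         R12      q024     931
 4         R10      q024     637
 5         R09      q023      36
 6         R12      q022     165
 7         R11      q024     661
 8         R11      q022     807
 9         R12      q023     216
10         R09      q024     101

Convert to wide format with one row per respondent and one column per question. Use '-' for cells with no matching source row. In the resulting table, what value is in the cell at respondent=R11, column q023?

-

No long-format row has respondent=R11 and question=q023, so the cell is -.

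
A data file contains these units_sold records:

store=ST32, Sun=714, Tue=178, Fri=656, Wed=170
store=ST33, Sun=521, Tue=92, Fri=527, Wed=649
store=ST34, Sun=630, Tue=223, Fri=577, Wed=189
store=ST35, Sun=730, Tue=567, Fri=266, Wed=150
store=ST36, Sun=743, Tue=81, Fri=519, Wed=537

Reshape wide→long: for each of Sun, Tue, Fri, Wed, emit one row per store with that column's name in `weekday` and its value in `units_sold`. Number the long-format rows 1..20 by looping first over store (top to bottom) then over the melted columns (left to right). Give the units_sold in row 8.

20 rows total (5 × 4). Row 8: index ⌊(8-1)/4⌋ = 1 into store → ST33; (8-1) mod 4 = 3 into the melted columns → Wed.
So row 8 is (ST33, Wed, 649); units_sold = 649.

649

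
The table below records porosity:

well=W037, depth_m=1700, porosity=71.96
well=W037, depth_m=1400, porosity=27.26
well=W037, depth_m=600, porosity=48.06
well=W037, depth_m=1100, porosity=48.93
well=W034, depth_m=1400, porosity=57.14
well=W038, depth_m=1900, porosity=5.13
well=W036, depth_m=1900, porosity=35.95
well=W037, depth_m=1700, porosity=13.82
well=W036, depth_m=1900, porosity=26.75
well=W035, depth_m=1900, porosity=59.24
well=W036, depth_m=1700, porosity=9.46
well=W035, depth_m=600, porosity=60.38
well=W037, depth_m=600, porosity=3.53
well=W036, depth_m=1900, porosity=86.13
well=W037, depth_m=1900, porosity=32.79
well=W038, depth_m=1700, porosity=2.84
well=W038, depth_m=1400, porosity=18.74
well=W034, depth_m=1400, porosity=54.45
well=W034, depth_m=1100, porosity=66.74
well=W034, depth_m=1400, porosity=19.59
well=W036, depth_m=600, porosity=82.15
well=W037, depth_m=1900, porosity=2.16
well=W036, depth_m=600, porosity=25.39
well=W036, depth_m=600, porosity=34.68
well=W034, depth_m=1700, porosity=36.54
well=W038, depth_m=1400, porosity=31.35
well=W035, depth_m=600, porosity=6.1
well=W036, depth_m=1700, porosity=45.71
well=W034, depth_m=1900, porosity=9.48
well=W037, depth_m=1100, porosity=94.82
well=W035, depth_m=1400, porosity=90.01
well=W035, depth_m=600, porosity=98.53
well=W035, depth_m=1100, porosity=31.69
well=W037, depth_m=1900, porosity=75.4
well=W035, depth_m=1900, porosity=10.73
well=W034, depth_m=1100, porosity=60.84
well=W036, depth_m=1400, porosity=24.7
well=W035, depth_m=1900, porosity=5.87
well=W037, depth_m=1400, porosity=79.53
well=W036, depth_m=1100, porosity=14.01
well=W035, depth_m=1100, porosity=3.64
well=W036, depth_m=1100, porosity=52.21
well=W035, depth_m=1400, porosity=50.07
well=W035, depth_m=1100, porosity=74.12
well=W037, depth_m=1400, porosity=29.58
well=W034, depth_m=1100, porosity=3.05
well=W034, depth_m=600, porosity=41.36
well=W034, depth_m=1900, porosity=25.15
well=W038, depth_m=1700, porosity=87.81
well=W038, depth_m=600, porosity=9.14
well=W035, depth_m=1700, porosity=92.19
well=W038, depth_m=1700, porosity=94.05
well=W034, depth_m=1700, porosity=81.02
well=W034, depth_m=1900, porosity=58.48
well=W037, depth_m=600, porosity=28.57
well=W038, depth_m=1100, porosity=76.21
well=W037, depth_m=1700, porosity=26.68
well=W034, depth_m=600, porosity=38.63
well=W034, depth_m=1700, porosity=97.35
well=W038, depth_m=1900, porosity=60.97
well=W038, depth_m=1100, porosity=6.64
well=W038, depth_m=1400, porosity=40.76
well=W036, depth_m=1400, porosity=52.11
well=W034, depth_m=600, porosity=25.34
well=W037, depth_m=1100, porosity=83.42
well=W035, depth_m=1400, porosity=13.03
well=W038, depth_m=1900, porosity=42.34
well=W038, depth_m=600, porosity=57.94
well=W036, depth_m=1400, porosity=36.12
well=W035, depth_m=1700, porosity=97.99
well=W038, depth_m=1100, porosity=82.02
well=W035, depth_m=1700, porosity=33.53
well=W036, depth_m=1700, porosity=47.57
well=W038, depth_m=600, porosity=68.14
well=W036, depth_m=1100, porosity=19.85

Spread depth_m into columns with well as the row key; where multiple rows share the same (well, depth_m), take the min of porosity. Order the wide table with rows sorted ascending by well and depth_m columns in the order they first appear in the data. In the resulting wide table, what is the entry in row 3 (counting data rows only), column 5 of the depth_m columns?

With rows sorted ascending by well, row 3 is well=W036. depth_m columns in first-appearance order: 1700, 1400, 600, 1100, 1900; column 5 is 1900.
Long rows with well=W036, depth_m=1900: min(35.95, 26.75, 86.13) = 26.75.

26.75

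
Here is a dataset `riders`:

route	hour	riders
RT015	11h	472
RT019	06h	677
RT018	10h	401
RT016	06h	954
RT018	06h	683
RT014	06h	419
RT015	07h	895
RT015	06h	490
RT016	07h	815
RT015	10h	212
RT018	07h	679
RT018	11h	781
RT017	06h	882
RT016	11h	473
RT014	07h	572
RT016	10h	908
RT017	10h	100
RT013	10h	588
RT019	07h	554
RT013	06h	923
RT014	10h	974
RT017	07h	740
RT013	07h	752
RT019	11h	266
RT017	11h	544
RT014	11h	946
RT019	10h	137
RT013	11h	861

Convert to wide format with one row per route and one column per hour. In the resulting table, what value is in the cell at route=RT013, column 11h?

Wide layout: rows indexed by route, columns are the 4 distinct hour values (11h, 06h, 10h, 07h).
Cell (route=RT013, hour=11h) draws from the long row where route=RT013 and hour=11h, which has riders=861.

861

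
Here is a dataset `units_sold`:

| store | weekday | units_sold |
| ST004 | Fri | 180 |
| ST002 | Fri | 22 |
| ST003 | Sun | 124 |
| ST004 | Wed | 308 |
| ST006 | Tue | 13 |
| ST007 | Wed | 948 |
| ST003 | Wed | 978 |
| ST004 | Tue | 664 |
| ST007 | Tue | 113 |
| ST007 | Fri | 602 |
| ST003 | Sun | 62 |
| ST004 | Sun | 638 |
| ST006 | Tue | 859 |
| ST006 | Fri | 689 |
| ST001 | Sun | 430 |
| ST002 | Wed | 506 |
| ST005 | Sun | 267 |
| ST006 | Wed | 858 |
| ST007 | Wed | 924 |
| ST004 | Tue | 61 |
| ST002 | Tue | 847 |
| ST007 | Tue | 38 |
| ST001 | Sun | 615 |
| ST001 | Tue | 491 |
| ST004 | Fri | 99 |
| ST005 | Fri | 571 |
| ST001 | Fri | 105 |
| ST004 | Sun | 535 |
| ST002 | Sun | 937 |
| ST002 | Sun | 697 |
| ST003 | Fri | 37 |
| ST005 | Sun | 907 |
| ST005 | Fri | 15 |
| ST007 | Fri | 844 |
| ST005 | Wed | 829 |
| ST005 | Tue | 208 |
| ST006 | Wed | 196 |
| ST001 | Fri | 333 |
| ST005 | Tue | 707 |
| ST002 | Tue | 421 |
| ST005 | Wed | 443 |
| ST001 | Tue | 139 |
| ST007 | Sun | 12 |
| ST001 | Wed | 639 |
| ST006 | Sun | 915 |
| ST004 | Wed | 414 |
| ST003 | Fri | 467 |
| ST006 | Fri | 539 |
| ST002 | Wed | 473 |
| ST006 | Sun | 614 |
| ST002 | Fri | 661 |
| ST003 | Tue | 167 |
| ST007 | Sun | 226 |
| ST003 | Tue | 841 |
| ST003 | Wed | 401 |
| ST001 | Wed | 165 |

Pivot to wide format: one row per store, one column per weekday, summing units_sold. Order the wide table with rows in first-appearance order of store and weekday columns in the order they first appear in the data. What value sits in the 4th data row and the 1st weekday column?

With rows in first-appearance order of store, row 4 is store=ST006. weekday columns in first-appearance order: Fri, Sun, Wed, Tue; column 1 is Fri.
Long rows with store=ST006, weekday=Fri: 689 + 539 = 1228.

1228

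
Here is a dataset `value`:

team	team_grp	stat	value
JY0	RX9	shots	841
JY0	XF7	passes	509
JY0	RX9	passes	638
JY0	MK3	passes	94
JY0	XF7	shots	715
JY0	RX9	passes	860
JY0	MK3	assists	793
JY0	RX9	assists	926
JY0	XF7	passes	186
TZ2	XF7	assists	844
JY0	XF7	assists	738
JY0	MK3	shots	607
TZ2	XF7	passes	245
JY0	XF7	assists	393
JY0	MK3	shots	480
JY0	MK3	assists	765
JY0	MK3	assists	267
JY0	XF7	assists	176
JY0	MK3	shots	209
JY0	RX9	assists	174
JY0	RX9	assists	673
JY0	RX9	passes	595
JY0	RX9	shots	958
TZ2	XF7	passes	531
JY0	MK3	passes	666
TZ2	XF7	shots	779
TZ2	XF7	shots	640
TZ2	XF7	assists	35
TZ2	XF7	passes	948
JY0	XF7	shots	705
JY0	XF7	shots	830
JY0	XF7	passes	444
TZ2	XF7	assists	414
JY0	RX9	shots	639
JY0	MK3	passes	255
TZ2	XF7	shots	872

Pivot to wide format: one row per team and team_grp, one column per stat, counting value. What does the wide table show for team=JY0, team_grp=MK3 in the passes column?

3

Rows with team=JY0, team_grp=MK3 and stat=passes: value values are 94, 666, 255.
3 rows match — count = 3.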